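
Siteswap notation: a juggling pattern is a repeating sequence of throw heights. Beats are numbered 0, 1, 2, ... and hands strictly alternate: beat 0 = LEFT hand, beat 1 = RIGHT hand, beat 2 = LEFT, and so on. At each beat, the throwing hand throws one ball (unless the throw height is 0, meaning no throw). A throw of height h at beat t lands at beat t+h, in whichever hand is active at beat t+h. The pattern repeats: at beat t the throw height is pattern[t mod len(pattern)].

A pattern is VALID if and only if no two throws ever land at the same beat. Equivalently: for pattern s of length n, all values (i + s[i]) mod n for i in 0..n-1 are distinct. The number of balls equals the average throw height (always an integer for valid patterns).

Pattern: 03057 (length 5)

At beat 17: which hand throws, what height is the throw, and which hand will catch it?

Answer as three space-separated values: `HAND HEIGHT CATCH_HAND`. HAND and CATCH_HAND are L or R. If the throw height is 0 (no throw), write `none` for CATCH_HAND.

Answer: R 0 none

Derivation:
Beat 17: 17 mod 2 = 1, so hand = R
Throw height = pattern[17 mod 5] = pattern[2] = 0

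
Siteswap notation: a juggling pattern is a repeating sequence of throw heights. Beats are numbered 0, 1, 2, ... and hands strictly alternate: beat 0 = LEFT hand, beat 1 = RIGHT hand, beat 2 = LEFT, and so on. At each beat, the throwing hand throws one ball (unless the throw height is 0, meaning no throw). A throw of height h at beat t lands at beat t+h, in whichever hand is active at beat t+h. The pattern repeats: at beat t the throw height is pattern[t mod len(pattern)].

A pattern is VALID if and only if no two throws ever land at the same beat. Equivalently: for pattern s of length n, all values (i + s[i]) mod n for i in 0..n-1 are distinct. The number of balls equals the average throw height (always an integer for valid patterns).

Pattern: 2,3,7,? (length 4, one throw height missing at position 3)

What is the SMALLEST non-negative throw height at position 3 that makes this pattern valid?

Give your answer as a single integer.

i=0: (0 + 2) mod 4 = 2
i=1: (1 + 3) mod 4 = 0
i=2: (2 + 7) mod 4 = 1
i=3: s[i]=? (unknown)
Known residues: [0, 1, 2]; need a permutation of 0..3, so missing residue r = 3
Need (3 + s) mod 4 = 3; smallest s = (3 - 3) mod 4 = 0

Answer: 0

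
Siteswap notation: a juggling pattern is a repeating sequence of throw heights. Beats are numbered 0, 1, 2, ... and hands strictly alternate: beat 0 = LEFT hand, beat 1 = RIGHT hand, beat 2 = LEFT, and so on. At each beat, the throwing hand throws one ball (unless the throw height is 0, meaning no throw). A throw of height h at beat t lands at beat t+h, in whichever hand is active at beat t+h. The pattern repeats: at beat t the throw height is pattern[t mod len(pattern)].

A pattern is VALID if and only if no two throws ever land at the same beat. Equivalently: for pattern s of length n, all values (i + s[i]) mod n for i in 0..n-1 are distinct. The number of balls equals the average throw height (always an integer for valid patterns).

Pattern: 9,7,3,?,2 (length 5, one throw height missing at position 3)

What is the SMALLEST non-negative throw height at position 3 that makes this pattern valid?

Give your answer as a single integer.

Answer: 4

Derivation:
i=0: (0 + 9) mod 5 = 4
i=1: (1 + 7) mod 5 = 3
i=2: (2 + 3) mod 5 = 0
i=3: s[i]=? (unknown)
i=4: (4 + 2) mod 5 = 1
Known residues: [0, 1, 3, 4]; need a permutation of 0..4, so missing residue r = 2
Need (3 + s) mod 5 = 2; smallest s = (2 - 3) mod 5 = 4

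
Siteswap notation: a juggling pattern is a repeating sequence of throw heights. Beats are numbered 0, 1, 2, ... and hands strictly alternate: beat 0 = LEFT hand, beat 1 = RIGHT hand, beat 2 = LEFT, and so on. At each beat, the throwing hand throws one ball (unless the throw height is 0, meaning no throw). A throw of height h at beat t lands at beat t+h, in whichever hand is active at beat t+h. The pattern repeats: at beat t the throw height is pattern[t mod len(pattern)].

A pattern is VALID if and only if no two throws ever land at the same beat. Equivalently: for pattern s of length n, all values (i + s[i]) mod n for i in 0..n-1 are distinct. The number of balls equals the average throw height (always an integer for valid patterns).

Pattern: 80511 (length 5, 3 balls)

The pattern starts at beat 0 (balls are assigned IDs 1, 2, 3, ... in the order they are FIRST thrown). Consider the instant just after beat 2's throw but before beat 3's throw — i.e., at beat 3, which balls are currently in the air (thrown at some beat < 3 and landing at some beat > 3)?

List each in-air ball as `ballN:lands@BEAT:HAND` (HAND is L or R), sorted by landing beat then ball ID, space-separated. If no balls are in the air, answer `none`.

Beat 0 (L): throw ball1 h=8 -> lands@8:L; in-air after throw: [b1@8:L]
Beat 2 (L): throw ball2 h=5 -> lands@7:R; in-air after throw: [b2@7:R b1@8:L]
Beat 3 (R): throw ball3 h=1 -> lands@4:L; in-air after throw: [b3@4:L b2@7:R b1@8:L]

Answer: ball2:lands@7:R ball1:lands@8:L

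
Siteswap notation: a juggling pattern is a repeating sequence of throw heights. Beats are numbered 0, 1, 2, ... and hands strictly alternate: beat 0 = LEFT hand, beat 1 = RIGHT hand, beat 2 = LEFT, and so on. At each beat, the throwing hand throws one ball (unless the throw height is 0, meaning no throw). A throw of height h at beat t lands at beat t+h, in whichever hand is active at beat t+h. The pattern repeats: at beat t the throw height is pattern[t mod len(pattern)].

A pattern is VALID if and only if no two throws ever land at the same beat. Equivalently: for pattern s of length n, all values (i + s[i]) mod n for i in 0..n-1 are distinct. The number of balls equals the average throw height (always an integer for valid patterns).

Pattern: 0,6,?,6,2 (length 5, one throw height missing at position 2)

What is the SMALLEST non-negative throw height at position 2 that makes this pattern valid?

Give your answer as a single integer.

Answer: 1

Derivation:
i=0: (0 + 0) mod 5 = 0
i=1: (1 + 6) mod 5 = 2
i=2: s[i]=? (unknown)
i=3: (3 + 6) mod 5 = 4
i=4: (4 + 2) mod 5 = 1
Known residues: [0, 1, 2, 4]; need a permutation of 0..4, so missing residue r = 3
Need (2 + s) mod 5 = 3; smallest s = (3 - 2) mod 5 = 1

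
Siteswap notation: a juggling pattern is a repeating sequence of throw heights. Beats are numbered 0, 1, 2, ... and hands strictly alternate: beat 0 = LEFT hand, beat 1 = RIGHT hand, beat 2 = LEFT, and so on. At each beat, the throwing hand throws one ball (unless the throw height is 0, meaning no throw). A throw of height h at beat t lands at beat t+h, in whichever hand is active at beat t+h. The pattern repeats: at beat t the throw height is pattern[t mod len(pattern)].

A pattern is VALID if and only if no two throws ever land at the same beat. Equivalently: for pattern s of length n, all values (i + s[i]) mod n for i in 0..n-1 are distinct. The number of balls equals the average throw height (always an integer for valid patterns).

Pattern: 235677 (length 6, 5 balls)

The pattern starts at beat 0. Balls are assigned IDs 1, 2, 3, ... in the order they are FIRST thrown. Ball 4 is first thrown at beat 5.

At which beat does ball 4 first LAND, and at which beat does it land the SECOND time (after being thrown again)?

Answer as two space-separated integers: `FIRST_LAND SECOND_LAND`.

Answer: 12 14

Derivation:
Beat 0 (L): throw ball1 h=2 -> lands@2:L; in-air after throw: [b1@2:L]
Beat 1 (R): throw ball2 h=3 -> lands@4:L; in-air after throw: [b1@2:L b2@4:L]
Beat 2 (L): throw ball1 h=5 -> lands@7:R; in-air after throw: [b2@4:L b1@7:R]
Beat 3 (R): throw ball3 h=6 -> lands@9:R; in-air after throw: [b2@4:L b1@7:R b3@9:R]
Beat 4 (L): throw ball2 h=7 -> lands@11:R; in-air after throw: [b1@7:R b3@9:R b2@11:R]
Beat 5 (R): throw ball4 h=7 -> lands@12:L; in-air after throw: [b1@7:R b3@9:R b2@11:R b4@12:L]
Beat 6 (L): throw ball5 h=2 -> lands@8:L; in-air after throw: [b1@7:R b5@8:L b3@9:R b2@11:R b4@12:L]
Beat 7 (R): throw ball1 h=3 -> lands@10:L; in-air after throw: [b5@8:L b3@9:R b1@10:L b2@11:R b4@12:L]
Beat 8 (L): throw ball5 h=5 -> lands@13:R; in-air after throw: [b3@9:R b1@10:L b2@11:R b4@12:L b5@13:R]
Beat 9 (R): throw ball3 h=6 -> lands@15:R; in-air after throw: [b1@10:L b2@11:R b4@12:L b5@13:R b3@15:R]
Beat 10 (L): throw ball1 h=7 -> lands@17:R; in-air after throw: [b2@11:R b4@12:L b5@13:R b3@15:R b1@17:R]
Beat 11 (R): throw ball2 h=7 -> lands@18:L; in-air after throw: [b4@12:L b5@13:R b3@15:R b1@17:R b2@18:L]
Beat 12 (L): throw ball4 h=2 -> lands@14:L; in-air after throw: [b5@13:R b4@14:L b3@15:R b1@17:R b2@18:L]
Beat 13 (R): throw ball5 h=3 -> lands@16:L; in-air after throw: [b4@14:L b3@15:R b5@16:L b1@17:R b2@18:L]
Beat 14 (L): throw ball4 h=5 -> lands@19:R; in-air after throw: [b3@15:R b5@16:L b1@17:R b2@18:L b4@19:R]
Ball 4: thrown@5 h=7 -> first land @12; rethrown@12 h=2 -> second land @14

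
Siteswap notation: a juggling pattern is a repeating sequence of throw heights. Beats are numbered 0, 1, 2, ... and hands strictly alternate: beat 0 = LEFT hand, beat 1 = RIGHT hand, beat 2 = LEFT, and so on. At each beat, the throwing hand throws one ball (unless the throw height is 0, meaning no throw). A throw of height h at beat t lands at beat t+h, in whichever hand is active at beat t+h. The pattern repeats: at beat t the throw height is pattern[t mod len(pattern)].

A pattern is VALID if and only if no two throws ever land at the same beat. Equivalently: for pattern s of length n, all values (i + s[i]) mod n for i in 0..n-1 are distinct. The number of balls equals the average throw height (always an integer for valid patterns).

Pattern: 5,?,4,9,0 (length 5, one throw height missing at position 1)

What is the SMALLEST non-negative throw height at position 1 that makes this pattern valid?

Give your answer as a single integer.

i=0: (0 + 5) mod 5 = 0
i=1: s[i]=? (unknown)
i=2: (2 + 4) mod 5 = 1
i=3: (3 + 9) mod 5 = 2
i=4: (4 + 0) mod 5 = 4
Known residues: [0, 1, 2, 4]; need a permutation of 0..4, so missing residue r = 3
Need (1 + s) mod 5 = 3; smallest s = (3 - 1) mod 5 = 2

Answer: 2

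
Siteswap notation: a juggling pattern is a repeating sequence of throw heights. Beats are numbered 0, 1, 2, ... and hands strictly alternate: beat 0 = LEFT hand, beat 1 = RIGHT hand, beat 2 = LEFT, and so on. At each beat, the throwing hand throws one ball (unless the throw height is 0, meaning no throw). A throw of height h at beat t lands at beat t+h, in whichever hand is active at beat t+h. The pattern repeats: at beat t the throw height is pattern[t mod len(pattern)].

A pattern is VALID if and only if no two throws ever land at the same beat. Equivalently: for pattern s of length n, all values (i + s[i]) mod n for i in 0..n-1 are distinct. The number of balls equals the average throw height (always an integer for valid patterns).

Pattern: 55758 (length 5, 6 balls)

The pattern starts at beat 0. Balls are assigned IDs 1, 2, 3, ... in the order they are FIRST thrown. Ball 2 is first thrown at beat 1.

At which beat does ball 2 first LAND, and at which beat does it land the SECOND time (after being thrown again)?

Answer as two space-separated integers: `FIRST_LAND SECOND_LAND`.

Beat 0 (L): throw ball1 h=5 -> lands@5:R; in-air after throw: [b1@5:R]
Beat 1 (R): throw ball2 h=5 -> lands@6:L; in-air after throw: [b1@5:R b2@6:L]
Beat 2 (L): throw ball3 h=7 -> lands@9:R; in-air after throw: [b1@5:R b2@6:L b3@9:R]
Beat 3 (R): throw ball4 h=5 -> lands@8:L; in-air after throw: [b1@5:R b2@6:L b4@8:L b3@9:R]
Beat 4 (L): throw ball5 h=8 -> lands@12:L; in-air after throw: [b1@5:R b2@6:L b4@8:L b3@9:R b5@12:L]
Beat 5 (R): throw ball1 h=5 -> lands@10:L; in-air after throw: [b2@6:L b4@8:L b3@9:R b1@10:L b5@12:L]
Beat 6 (L): throw ball2 h=5 -> lands@11:R; in-air after throw: [b4@8:L b3@9:R b1@10:L b2@11:R b5@12:L]
Beat 7 (R): throw ball6 h=7 -> lands@14:L; in-air after throw: [b4@8:L b3@9:R b1@10:L b2@11:R b5@12:L b6@14:L]
Beat 8 (L): throw ball4 h=5 -> lands@13:R; in-air after throw: [b3@9:R b1@10:L b2@11:R b5@12:L b4@13:R b6@14:L]
Beat 9 (R): throw ball3 h=8 -> lands@17:R; in-air after throw: [b1@10:L b2@11:R b5@12:L b4@13:R b6@14:L b3@17:R]
Beat 10 (L): throw ball1 h=5 -> lands@15:R; in-air after throw: [b2@11:R b5@12:L b4@13:R b6@14:L b1@15:R b3@17:R]
Beat 11 (R): throw ball2 h=5 -> lands@16:L; in-air after throw: [b5@12:L b4@13:R b6@14:L b1@15:R b2@16:L b3@17:R]
Ball 2: thrown@1 h=5 -> first land @6; rethrown@6 h=5 -> second land @11

Answer: 6 11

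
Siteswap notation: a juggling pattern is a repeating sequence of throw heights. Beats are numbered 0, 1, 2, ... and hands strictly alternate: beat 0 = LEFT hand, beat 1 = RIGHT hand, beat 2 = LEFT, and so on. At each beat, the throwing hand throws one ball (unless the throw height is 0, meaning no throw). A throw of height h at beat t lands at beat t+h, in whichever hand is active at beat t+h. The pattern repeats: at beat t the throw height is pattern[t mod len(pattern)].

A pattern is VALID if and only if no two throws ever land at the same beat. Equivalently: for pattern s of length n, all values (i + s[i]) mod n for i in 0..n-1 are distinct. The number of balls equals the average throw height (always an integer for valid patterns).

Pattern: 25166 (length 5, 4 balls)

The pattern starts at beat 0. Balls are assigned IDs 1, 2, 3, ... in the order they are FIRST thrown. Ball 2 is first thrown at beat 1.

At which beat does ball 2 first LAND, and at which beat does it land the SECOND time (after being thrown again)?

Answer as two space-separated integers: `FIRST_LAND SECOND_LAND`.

Beat 0 (L): throw ball1 h=2 -> lands@2:L; in-air after throw: [b1@2:L]
Beat 1 (R): throw ball2 h=5 -> lands@6:L; in-air after throw: [b1@2:L b2@6:L]
Beat 2 (L): throw ball1 h=1 -> lands@3:R; in-air after throw: [b1@3:R b2@6:L]
Beat 3 (R): throw ball1 h=6 -> lands@9:R; in-air after throw: [b2@6:L b1@9:R]
Beat 4 (L): throw ball3 h=6 -> lands@10:L; in-air after throw: [b2@6:L b1@9:R b3@10:L]
Beat 5 (R): throw ball4 h=2 -> lands@7:R; in-air after throw: [b2@6:L b4@7:R b1@9:R b3@10:L]
Beat 6 (L): throw ball2 h=5 -> lands@11:R; in-air after throw: [b4@7:R b1@9:R b3@10:L b2@11:R]
Beat 7 (R): throw ball4 h=1 -> lands@8:L; in-air after throw: [b4@8:L b1@9:R b3@10:L b2@11:R]
Beat 8 (L): throw ball4 h=6 -> lands@14:L; in-air after throw: [b1@9:R b3@10:L b2@11:R b4@14:L]
Beat 9 (R): throw ball1 h=6 -> lands@15:R; in-air after throw: [b3@10:L b2@11:R b4@14:L b1@15:R]
Beat 10 (L): throw ball3 h=2 -> lands@12:L; in-air after throw: [b2@11:R b3@12:L b4@14:L b1@15:R]
Beat 11 (R): throw ball2 h=5 -> lands@16:L; in-air after throw: [b3@12:L b4@14:L b1@15:R b2@16:L]
Ball 2: thrown@1 h=5 -> first land @6; rethrown@6 h=5 -> second land @11

Answer: 6 11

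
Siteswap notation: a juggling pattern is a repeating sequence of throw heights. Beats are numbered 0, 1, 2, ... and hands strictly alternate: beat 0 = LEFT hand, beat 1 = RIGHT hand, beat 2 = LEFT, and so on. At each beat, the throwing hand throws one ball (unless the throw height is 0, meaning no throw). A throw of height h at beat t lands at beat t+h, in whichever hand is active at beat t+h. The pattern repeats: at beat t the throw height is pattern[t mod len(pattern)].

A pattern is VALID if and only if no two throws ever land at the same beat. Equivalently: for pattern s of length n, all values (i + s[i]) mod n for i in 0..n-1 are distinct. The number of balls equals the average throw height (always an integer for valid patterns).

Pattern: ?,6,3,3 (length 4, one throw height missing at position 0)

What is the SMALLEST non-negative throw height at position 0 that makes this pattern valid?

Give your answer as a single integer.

Answer: 0

Derivation:
i=0: s[i]=? (unknown)
i=1: (1 + 6) mod 4 = 3
i=2: (2 + 3) mod 4 = 1
i=3: (3 + 3) mod 4 = 2
Known residues: [1, 2, 3]; need a permutation of 0..3, so missing residue r = 0
Need (0 + s) mod 4 = 0; smallest s = (0 - 0) mod 4 = 0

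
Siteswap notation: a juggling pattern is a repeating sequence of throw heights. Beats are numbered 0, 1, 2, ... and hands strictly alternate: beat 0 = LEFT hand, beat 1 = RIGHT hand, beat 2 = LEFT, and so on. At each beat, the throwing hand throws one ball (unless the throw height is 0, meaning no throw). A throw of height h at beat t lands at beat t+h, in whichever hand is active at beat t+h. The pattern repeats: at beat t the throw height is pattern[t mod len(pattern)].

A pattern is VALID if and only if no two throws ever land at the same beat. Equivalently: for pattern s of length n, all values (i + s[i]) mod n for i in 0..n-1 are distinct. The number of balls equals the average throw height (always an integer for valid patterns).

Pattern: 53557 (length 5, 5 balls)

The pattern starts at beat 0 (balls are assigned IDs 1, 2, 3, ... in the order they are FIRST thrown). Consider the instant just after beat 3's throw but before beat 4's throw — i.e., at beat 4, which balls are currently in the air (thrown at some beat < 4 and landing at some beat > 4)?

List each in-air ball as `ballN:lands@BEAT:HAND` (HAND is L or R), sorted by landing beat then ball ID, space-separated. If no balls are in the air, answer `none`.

Beat 0 (L): throw ball1 h=5 -> lands@5:R; in-air after throw: [b1@5:R]
Beat 1 (R): throw ball2 h=3 -> lands@4:L; in-air after throw: [b2@4:L b1@5:R]
Beat 2 (L): throw ball3 h=5 -> lands@7:R; in-air after throw: [b2@4:L b1@5:R b3@7:R]
Beat 3 (R): throw ball4 h=5 -> lands@8:L; in-air after throw: [b2@4:L b1@5:R b3@7:R b4@8:L]
Beat 4 (L): throw ball2 h=7 -> lands@11:R; in-air after throw: [b1@5:R b3@7:R b4@8:L b2@11:R]

Answer: ball1:lands@5:R ball3:lands@7:R ball4:lands@8:L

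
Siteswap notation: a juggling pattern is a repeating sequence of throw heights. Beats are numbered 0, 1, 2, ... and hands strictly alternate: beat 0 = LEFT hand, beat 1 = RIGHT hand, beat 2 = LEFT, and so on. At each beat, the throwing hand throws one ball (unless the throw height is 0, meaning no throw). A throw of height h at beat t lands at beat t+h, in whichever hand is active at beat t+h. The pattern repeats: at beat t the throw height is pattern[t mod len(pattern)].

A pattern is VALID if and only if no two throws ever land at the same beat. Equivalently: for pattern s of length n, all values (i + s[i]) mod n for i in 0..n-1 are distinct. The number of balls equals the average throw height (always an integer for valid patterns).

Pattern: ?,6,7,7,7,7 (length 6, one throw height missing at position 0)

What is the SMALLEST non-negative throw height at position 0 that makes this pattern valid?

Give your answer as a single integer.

i=0: s[i]=? (unknown)
i=1: (1 + 6) mod 6 = 1
i=2: (2 + 7) mod 6 = 3
i=3: (3 + 7) mod 6 = 4
i=4: (4 + 7) mod 6 = 5
i=5: (5 + 7) mod 6 = 0
Known residues: [0, 1, 3, 4, 5]; need a permutation of 0..5, so missing residue r = 2
Need (0 + s) mod 6 = 2; smallest s = (2 - 0) mod 6 = 2

Answer: 2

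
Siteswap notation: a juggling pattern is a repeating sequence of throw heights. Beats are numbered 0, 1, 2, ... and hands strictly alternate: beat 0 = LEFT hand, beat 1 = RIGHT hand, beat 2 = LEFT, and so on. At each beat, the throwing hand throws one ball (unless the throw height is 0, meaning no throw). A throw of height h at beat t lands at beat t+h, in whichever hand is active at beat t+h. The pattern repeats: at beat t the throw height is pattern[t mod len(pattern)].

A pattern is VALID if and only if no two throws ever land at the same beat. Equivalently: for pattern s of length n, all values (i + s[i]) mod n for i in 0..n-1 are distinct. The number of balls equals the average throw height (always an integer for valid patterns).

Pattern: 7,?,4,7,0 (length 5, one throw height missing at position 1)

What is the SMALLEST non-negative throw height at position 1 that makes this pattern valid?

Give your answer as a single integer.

i=0: (0 + 7) mod 5 = 2
i=1: s[i]=? (unknown)
i=2: (2 + 4) mod 5 = 1
i=3: (3 + 7) mod 5 = 0
i=4: (4 + 0) mod 5 = 4
Known residues: [0, 1, 2, 4]; need a permutation of 0..4, so missing residue r = 3
Need (1 + s) mod 5 = 3; smallest s = (3 - 1) mod 5 = 2

Answer: 2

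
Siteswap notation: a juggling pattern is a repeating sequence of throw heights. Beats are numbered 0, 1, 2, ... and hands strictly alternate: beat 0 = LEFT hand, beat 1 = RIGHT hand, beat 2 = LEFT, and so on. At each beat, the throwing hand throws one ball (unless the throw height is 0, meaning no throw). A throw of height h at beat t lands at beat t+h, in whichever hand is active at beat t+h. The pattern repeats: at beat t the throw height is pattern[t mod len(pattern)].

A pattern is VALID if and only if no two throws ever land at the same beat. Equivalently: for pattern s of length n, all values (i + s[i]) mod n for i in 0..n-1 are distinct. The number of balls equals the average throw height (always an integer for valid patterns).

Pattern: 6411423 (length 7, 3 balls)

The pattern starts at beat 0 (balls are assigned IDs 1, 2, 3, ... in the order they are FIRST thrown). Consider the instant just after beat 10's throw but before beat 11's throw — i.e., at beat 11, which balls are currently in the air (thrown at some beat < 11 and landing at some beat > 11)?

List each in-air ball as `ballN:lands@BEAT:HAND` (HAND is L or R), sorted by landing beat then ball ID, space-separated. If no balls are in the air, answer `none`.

Beat 0 (L): throw ball1 h=6 -> lands@6:L; in-air after throw: [b1@6:L]
Beat 1 (R): throw ball2 h=4 -> lands@5:R; in-air after throw: [b2@5:R b1@6:L]
Beat 2 (L): throw ball3 h=1 -> lands@3:R; in-air after throw: [b3@3:R b2@5:R b1@6:L]
Beat 3 (R): throw ball3 h=1 -> lands@4:L; in-air after throw: [b3@4:L b2@5:R b1@6:L]
Beat 4 (L): throw ball3 h=4 -> lands@8:L; in-air after throw: [b2@5:R b1@6:L b3@8:L]
Beat 5 (R): throw ball2 h=2 -> lands@7:R; in-air after throw: [b1@6:L b2@7:R b3@8:L]
Beat 6 (L): throw ball1 h=3 -> lands@9:R; in-air after throw: [b2@7:R b3@8:L b1@9:R]
Beat 7 (R): throw ball2 h=6 -> lands@13:R; in-air after throw: [b3@8:L b1@9:R b2@13:R]
Beat 8 (L): throw ball3 h=4 -> lands@12:L; in-air after throw: [b1@9:R b3@12:L b2@13:R]
Beat 9 (R): throw ball1 h=1 -> lands@10:L; in-air after throw: [b1@10:L b3@12:L b2@13:R]
Beat 10 (L): throw ball1 h=1 -> lands@11:R; in-air after throw: [b1@11:R b3@12:L b2@13:R]
Beat 11 (R): throw ball1 h=4 -> lands@15:R; in-air after throw: [b3@12:L b2@13:R b1@15:R]

Answer: ball3:lands@12:L ball2:lands@13:R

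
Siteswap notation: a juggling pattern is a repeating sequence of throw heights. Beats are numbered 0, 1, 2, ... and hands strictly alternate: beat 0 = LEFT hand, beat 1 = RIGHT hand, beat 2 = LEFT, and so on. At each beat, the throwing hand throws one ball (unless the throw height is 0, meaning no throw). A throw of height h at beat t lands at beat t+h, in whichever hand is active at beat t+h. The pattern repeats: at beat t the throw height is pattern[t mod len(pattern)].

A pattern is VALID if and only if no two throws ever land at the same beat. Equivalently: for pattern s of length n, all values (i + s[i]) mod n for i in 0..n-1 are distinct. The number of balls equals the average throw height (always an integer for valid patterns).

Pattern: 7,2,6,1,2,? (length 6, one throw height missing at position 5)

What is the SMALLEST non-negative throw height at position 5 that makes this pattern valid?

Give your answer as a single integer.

Answer: 0

Derivation:
i=0: (0 + 7) mod 6 = 1
i=1: (1 + 2) mod 6 = 3
i=2: (2 + 6) mod 6 = 2
i=3: (3 + 1) mod 6 = 4
i=4: (4 + 2) mod 6 = 0
i=5: s[i]=? (unknown)
Known residues: [0, 1, 2, 3, 4]; need a permutation of 0..5, so missing residue r = 5
Need (5 + s) mod 6 = 5; smallest s = (5 - 5) mod 6 = 0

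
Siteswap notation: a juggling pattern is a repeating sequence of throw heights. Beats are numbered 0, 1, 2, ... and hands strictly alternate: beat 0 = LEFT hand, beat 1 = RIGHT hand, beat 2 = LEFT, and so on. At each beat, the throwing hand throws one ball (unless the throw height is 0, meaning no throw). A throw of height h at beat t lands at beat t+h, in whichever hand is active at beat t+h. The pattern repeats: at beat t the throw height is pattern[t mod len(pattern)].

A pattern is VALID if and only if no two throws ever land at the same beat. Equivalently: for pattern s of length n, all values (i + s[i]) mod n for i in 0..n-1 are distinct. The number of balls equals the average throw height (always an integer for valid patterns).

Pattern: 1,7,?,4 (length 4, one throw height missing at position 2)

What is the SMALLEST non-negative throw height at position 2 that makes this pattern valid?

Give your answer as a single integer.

Answer: 0

Derivation:
i=0: (0 + 1) mod 4 = 1
i=1: (1 + 7) mod 4 = 0
i=2: s[i]=? (unknown)
i=3: (3 + 4) mod 4 = 3
Known residues: [0, 1, 3]; need a permutation of 0..3, so missing residue r = 2
Need (2 + s) mod 4 = 2; smallest s = (2 - 2) mod 4 = 0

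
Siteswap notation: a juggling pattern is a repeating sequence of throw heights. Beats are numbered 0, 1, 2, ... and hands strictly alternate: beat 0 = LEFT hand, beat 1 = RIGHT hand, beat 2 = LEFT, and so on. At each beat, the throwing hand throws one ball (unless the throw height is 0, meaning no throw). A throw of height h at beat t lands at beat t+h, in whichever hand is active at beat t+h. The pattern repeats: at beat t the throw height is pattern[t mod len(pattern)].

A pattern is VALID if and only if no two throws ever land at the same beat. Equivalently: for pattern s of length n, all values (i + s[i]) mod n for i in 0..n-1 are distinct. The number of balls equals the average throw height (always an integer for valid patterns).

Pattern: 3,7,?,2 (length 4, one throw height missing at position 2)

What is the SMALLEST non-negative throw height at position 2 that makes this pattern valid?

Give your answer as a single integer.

Answer: 0

Derivation:
i=0: (0 + 3) mod 4 = 3
i=1: (1 + 7) mod 4 = 0
i=2: s[i]=? (unknown)
i=3: (3 + 2) mod 4 = 1
Known residues: [0, 1, 3]; need a permutation of 0..3, so missing residue r = 2
Need (2 + s) mod 4 = 2; smallest s = (2 - 2) mod 4 = 0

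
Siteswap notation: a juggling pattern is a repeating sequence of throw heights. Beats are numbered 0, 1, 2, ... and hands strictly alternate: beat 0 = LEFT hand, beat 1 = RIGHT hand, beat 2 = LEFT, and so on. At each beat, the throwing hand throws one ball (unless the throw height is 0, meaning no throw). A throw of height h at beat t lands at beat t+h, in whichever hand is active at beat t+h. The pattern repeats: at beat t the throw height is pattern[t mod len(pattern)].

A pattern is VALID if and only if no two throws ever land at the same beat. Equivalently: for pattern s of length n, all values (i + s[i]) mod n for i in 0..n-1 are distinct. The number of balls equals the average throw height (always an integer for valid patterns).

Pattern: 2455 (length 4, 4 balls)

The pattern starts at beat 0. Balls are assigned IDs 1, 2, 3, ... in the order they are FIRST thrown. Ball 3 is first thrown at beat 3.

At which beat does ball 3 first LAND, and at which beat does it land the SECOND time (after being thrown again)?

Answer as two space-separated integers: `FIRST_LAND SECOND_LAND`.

Answer: 8 10

Derivation:
Beat 0 (L): throw ball1 h=2 -> lands@2:L; in-air after throw: [b1@2:L]
Beat 1 (R): throw ball2 h=4 -> lands@5:R; in-air after throw: [b1@2:L b2@5:R]
Beat 2 (L): throw ball1 h=5 -> lands@7:R; in-air after throw: [b2@5:R b1@7:R]
Beat 3 (R): throw ball3 h=5 -> lands@8:L; in-air after throw: [b2@5:R b1@7:R b3@8:L]
Beat 4 (L): throw ball4 h=2 -> lands@6:L; in-air after throw: [b2@5:R b4@6:L b1@7:R b3@8:L]
Beat 5 (R): throw ball2 h=4 -> lands@9:R; in-air after throw: [b4@6:L b1@7:R b3@8:L b2@9:R]
Beat 6 (L): throw ball4 h=5 -> lands@11:R; in-air after throw: [b1@7:R b3@8:L b2@9:R b4@11:R]
Beat 7 (R): throw ball1 h=5 -> lands@12:L; in-air after throw: [b3@8:L b2@9:R b4@11:R b1@12:L]
Beat 8 (L): throw ball3 h=2 -> lands@10:L; in-air after throw: [b2@9:R b3@10:L b4@11:R b1@12:L]
Beat 9 (R): throw ball2 h=4 -> lands@13:R; in-air after throw: [b3@10:L b4@11:R b1@12:L b2@13:R]
Beat 10 (L): throw ball3 h=5 -> lands@15:R; in-air after throw: [b4@11:R b1@12:L b2@13:R b3@15:R]
Ball 3: thrown@3 h=5 -> first land @8; rethrown@8 h=2 -> second land @10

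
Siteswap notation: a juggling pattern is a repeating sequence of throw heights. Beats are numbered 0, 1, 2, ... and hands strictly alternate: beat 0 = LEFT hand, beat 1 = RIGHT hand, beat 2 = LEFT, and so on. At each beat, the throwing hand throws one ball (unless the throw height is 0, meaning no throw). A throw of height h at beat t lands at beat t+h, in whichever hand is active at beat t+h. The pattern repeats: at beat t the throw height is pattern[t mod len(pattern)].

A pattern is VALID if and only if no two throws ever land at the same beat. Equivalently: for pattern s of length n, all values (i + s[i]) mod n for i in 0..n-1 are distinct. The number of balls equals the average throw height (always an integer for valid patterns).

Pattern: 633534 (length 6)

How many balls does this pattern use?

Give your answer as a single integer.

Pattern = [6, 3, 3, 5, 3, 4], length n = 6
  position 0: throw height = 6, running sum = 6
  position 1: throw height = 3, running sum = 9
  position 2: throw height = 3, running sum = 12
  position 3: throw height = 5, running sum = 17
  position 4: throw height = 3, running sum = 20
  position 5: throw height = 4, running sum = 24
Total sum = 24; balls = sum / n = 24 / 6 = 4

Answer: 4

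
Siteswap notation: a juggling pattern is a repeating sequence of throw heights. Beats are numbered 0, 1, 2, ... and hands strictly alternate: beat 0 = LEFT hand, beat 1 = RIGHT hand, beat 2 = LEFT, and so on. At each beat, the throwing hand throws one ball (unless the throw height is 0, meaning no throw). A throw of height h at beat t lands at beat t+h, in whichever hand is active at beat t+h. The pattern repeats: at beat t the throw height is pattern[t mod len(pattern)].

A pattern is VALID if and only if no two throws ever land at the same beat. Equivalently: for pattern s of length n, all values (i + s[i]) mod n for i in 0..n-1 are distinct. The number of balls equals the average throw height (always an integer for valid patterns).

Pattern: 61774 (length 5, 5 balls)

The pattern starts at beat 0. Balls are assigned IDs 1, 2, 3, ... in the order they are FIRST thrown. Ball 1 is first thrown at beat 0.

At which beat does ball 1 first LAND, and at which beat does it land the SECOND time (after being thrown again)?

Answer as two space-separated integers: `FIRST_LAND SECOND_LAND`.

Answer: 6 7

Derivation:
Beat 0 (L): throw ball1 h=6 -> lands@6:L; in-air after throw: [b1@6:L]
Beat 1 (R): throw ball2 h=1 -> lands@2:L; in-air after throw: [b2@2:L b1@6:L]
Beat 2 (L): throw ball2 h=7 -> lands@9:R; in-air after throw: [b1@6:L b2@9:R]
Beat 3 (R): throw ball3 h=7 -> lands@10:L; in-air after throw: [b1@6:L b2@9:R b3@10:L]
Beat 4 (L): throw ball4 h=4 -> lands@8:L; in-air after throw: [b1@6:L b4@8:L b2@9:R b3@10:L]
Beat 5 (R): throw ball5 h=6 -> lands@11:R; in-air after throw: [b1@6:L b4@8:L b2@9:R b3@10:L b5@11:R]
Beat 6 (L): throw ball1 h=1 -> lands@7:R; in-air after throw: [b1@7:R b4@8:L b2@9:R b3@10:L b5@11:R]
Beat 7 (R): throw ball1 h=7 -> lands@14:L; in-air after throw: [b4@8:L b2@9:R b3@10:L b5@11:R b1@14:L]
Ball 1: thrown@0 h=6 -> first land @6; rethrown@6 h=1 -> second land @7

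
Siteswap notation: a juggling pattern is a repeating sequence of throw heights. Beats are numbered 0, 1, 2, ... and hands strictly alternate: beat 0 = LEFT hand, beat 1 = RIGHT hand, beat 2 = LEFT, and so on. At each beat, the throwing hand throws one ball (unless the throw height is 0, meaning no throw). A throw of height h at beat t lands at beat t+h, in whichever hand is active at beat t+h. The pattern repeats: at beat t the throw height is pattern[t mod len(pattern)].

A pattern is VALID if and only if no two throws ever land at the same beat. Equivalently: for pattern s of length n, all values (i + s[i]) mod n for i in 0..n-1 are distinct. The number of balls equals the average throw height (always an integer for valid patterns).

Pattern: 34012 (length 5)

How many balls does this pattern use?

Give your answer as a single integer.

Pattern = [3, 4, 0, 1, 2], length n = 5
  position 0: throw height = 3, running sum = 3
  position 1: throw height = 4, running sum = 7
  position 2: throw height = 0, running sum = 7
  position 3: throw height = 1, running sum = 8
  position 4: throw height = 2, running sum = 10
Total sum = 10; balls = sum / n = 10 / 5 = 2

Answer: 2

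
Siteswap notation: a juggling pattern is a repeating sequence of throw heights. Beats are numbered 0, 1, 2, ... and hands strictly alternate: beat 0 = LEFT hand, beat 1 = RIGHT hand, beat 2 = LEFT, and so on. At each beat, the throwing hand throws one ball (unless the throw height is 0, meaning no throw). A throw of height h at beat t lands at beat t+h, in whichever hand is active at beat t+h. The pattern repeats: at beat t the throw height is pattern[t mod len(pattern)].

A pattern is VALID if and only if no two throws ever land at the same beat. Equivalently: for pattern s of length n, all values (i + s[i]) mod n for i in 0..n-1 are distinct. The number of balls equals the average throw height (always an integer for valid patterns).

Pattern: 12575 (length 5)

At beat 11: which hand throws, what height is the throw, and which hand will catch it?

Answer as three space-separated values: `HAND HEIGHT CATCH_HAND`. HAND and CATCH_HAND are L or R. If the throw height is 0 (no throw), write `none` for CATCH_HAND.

Beat 11: 11 mod 2 = 1, so hand = R
Throw height = pattern[11 mod 5] = pattern[1] = 2
Lands at beat 11+2=13, 13 mod 2 = 1, so catch hand = R

Answer: R 2 R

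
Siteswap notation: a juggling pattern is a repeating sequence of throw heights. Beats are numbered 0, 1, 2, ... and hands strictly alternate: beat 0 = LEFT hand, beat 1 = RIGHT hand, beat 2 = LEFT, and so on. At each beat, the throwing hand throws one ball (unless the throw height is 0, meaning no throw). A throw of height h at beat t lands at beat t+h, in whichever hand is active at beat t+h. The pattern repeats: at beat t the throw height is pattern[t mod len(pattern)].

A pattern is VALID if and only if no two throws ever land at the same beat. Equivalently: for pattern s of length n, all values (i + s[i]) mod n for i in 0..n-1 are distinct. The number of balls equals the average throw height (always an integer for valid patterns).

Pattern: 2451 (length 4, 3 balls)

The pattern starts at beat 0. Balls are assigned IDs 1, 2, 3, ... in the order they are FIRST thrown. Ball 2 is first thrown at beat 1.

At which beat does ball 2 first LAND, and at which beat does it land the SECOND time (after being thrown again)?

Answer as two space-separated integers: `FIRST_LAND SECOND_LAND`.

Beat 0 (L): throw ball1 h=2 -> lands@2:L; in-air after throw: [b1@2:L]
Beat 1 (R): throw ball2 h=4 -> lands@5:R; in-air after throw: [b1@2:L b2@5:R]
Beat 2 (L): throw ball1 h=5 -> lands@7:R; in-air after throw: [b2@5:R b1@7:R]
Beat 3 (R): throw ball3 h=1 -> lands@4:L; in-air after throw: [b3@4:L b2@5:R b1@7:R]
Beat 4 (L): throw ball3 h=2 -> lands@6:L; in-air after throw: [b2@5:R b3@6:L b1@7:R]
Beat 5 (R): throw ball2 h=4 -> lands@9:R; in-air after throw: [b3@6:L b1@7:R b2@9:R]
Beat 6 (L): throw ball3 h=5 -> lands@11:R; in-air after throw: [b1@7:R b2@9:R b3@11:R]
Beat 7 (R): throw ball1 h=1 -> lands@8:L; in-air after throw: [b1@8:L b2@9:R b3@11:R]
Beat 8 (L): throw ball1 h=2 -> lands@10:L; in-air after throw: [b2@9:R b1@10:L b3@11:R]
Beat 9 (R): throw ball2 h=4 -> lands@13:R; in-air after throw: [b1@10:L b3@11:R b2@13:R]
Ball 2: thrown@1 h=4 -> first land @5; rethrown@5 h=4 -> second land @9

Answer: 5 9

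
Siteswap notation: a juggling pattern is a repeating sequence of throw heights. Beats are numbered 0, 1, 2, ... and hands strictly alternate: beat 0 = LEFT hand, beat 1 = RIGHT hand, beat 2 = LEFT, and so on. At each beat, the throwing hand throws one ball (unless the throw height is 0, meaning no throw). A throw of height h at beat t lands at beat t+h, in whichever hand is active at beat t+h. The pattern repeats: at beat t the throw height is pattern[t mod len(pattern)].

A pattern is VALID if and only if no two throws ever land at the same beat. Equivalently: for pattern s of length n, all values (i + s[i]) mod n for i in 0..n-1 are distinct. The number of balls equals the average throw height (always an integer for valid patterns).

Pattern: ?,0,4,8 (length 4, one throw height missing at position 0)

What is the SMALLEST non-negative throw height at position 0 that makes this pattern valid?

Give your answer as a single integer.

Answer: 0

Derivation:
i=0: s[i]=? (unknown)
i=1: (1 + 0) mod 4 = 1
i=2: (2 + 4) mod 4 = 2
i=3: (3 + 8) mod 4 = 3
Known residues: [1, 2, 3]; need a permutation of 0..3, so missing residue r = 0
Need (0 + s) mod 4 = 0; smallest s = (0 - 0) mod 4 = 0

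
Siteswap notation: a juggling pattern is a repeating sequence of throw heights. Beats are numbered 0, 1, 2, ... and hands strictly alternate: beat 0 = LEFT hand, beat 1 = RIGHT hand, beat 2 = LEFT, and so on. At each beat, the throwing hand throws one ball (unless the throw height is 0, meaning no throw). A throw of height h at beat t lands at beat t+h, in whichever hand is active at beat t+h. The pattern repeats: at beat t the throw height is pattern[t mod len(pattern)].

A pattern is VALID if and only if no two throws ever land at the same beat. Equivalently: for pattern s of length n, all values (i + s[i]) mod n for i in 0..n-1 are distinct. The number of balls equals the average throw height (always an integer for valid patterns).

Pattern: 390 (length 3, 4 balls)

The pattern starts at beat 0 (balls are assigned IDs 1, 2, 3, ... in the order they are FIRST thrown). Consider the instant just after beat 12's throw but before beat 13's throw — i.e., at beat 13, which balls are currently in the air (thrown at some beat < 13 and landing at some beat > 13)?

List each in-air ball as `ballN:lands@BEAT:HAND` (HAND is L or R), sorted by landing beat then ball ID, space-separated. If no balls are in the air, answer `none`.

Answer: ball1:lands@15:R ball4:lands@16:L ball2:lands@19:R

Derivation:
Beat 0 (L): throw ball1 h=3 -> lands@3:R; in-air after throw: [b1@3:R]
Beat 1 (R): throw ball2 h=9 -> lands@10:L; in-air after throw: [b1@3:R b2@10:L]
Beat 3 (R): throw ball1 h=3 -> lands@6:L; in-air after throw: [b1@6:L b2@10:L]
Beat 4 (L): throw ball3 h=9 -> lands@13:R; in-air after throw: [b1@6:L b2@10:L b3@13:R]
Beat 6 (L): throw ball1 h=3 -> lands@9:R; in-air after throw: [b1@9:R b2@10:L b3@13:R]
Beat 7 (R): throw ball4 h=9 -> lands@16:L; in-air after throw: [b1@9:R b2@10:L b3@13:R b4@16:L]
Beat 9 (R): throw ball1 h=3 -> lands@12:L; in-air after throw: [b2@10:L b1@12:L b3@13:R b4@16:L]
Beat 10 (L): throw ball2 h=9 -> lands@19:R; in-air after throw: [b1@12:L b3@13:R b4@16:L b2@19:R]
Beat 12 (L): throw ball1 h=3 -> lands@15:R; in-air after throw: [b3@13:R b1@15:R b4@16:L b2@19:R]
Beat 13 (R): throw ball3 h=9 -> lands@22:L; in-air after throw: [b1@15:R b4@16:L b2@19:R b3@22:L]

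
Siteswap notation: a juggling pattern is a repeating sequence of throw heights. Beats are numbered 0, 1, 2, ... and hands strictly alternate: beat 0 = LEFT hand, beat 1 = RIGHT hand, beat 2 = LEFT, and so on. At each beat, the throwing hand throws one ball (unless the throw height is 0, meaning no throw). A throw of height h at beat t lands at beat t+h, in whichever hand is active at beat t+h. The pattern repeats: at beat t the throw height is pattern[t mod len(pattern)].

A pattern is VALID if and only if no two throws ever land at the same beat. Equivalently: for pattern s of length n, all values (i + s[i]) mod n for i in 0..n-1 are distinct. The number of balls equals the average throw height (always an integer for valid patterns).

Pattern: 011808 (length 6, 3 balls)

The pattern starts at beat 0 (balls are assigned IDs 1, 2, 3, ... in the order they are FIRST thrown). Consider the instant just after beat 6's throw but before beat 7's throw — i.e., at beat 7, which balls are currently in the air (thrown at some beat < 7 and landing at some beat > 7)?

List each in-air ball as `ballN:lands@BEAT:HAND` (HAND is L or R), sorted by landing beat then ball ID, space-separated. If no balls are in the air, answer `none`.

Beat 1 (R): throw ball1 h=1 -> lands@2:L; in-air after throw: [b1@2:L]
Beat 2 (L): throw ball1 h=1 -> lands@3:R; in-air after throw: [b1@3:R]
Beat 3 (R): throw ball1 h=8 -> lands@11:R; in-air after throw: [b1@11:R]
Beat 5 (R): throw ball2 h=8 -> lands@13:R; in-air after throw: [b1@11:R b2@13:R]
Beat 7 (R): throw ball3 h=1 -> lands@8:L; in-air after throw: [b3@8:L b1@11:R b2@13:R]

Answer: ball1:lands@11:R ball2:lands@13:R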